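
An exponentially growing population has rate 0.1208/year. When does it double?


Exponential growth: P(t) = P₀ e^(0.1208t). Set P(t)/P₀ = 2: e^(0.1208t) = 2.
Solve: t = ln(2)/0.1208 ≈ 5.74 years.


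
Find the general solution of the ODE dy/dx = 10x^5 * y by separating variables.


Separate variables: dy/y = 10x^5 dx.
Integrate: ln|y| = (5/3)x^6 + C₀.
Exponentiate: y = Ce^((5/3)x^6).


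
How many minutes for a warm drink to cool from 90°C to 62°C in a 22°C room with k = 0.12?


From T(t) = T_a + (T₀ - T_a)e^(-kt), set T(t) = 62:
(62 - 22) / (90 - 22) = e^(-0.12t), so t = -ln(0.588)/0.12 ≈ 4.4 minutes.


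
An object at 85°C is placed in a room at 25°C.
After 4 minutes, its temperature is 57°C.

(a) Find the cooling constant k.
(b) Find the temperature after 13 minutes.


Newton's law: T(t) = T_a + (T₀ - T_a)e^(-kt).
(a) Use T(4) = 57: (57 - 25)/(85 - 25) = e^(-k·4), so k = -ln(0.533)/4 ≈ 0.1572.
(b) Apply k to t = 13: T(13) = 25 + (60)e^(-2.043) ≈ 32.8°C.


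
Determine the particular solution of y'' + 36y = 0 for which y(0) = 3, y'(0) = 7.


Characteristic roots of r² + 36 = 0 are ±6i, so y = C₁cos(6x) + C₂sin(6x).
Apply y(0) = 3: C₁ = 3. Differentiate and apply y'(0) = 7: 6·C₂ = 7, so C₂ = 7/6.
Particular solution: y = 3cos(6x) + (7/6)sin(6x).


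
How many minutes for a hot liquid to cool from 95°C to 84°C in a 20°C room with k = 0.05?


From T(t) = T_a + (T₀ - T_a)e^(-kt), set T(t) = 84:
(84 - 20) / (95 - 20) = e^(-0.05t), so t = -ln(0.853)/0.05 ≈ 3.2 minutes.


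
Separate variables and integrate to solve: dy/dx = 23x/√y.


Separate: √y dy = 23x dx.
Integrate: (2/3)y^(3/2) = (23/2)x² + C.


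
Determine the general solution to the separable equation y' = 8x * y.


Separate variables: dy/y = 8x dx.
Integrate: ln|y| = 4x^2 + C₀.
Exponentiate: y = Ce^(4x^2).


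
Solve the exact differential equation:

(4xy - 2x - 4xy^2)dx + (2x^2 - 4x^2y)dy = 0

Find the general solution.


Check exactness: ∂M/∂y = 4x - 8xy and ∂N/∂x = 4x - 8xy; equal, so the equation is exact.
Integrate M with respect to x (treating y as constant): ∫M dx = 2x^2y - x^2 - 2x^2y^2 + h(y).
Differentiate w.r.t. y and set equal to N: all terms match, so h'(y) = 0 and h is a constant absorbed into C.
General solution: 2x^2y - x^2 - 2x^2y^2 = C.


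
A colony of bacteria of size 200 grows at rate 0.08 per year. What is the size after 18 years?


The ODE dP/dt = 0.08P has solution P(t) = P(0)e^(0.08t).
Substitute P(0) = 200 and t = 18: P(18) = 200 e^(1.44) ≈ 844.


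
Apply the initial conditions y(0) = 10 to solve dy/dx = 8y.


General solution of y' = 8y is y = Ce^(8x).
Apply y(0) = 10: C = 10.
Particular solution: y = 10e^(8x).


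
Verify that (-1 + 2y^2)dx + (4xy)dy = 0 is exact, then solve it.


Check exactness: ∂M/∂y = 4y and ∂N/∂x = 4y; equal, so the equation is exact.
Integrate M with respect to x (treating y as constant): ∫M dx = -x + 2xy^2 + h(y).
Differentiate w.r.t. y and set equal to N: all terms match, so h'(y) = 0 and h is a constant absorbed into C.
General solution: -x + 2xy^2 = C.


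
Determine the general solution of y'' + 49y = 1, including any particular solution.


Homogeneous part: r² + 49 = 0 ⇒ r = ±7i, so y_h = C₁cos(7x) + C₂sin(7x).
Try constant y_p = A; plug in: 49A = 1 ⇒ A = 1/49.
General solution: y = C₁cos(7x) + C₂sin(7x) + 1/49.


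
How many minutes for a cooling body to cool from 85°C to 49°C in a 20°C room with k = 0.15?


From T(t) = T_a + (T₀ - T_a)e^(-kt), set T(t) = 49:
(49 - 20) / (85 - 20) = e^(-0.15t), so t = -ln(0.446)/0.15 ≈ 5.4 minutes.


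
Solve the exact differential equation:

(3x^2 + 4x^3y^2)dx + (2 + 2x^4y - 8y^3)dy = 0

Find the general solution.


Check exactness: ∂M/∂y = 8x^3y and ∂N/∂x = 8x^3y; equal, so the equation is exact.
Integrate M with respect to x (treating y as constant): ∫M dx = x^3 + x^4y^2 + h(y).
Differentiate w.r.t. y and set equal to N: the x-dependent terms already match, leaving h'(y) = 2 - 8y^3. Integrate: h(y) = 2y - 2y^4.
So F(x,y) = x^3 + 2y + x^4y^2 - 2y^4.
General solution: x^3 + 2y + x^4y^2 - 2y^4 = C.


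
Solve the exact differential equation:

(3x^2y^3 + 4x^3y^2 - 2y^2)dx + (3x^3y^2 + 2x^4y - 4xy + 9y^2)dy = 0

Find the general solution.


Check exactness: ∂M/∂y = 9x^2y^2 + 8x^3y - 4y and ∂N/∂x = 9x^2y^2 + 8x^3y - 4y; equal, so the equation is exact.
Integrate M with respect to x (treating y as constant): ∫M dx = x^3y^3 + x^4y^2 - 2xy^2 + h(y).
Differentiate w.r.t. y and set equal to N: the x-dependent terms already match, leaving h'(y) = 9y^2. Integrate: h(y) = 3y^3.
So F(x,y) = x^3y^3 + x^4y^2 - 2xy^2 + 3y^3.
General solution: x^3y^3 + x^4y^2 - 2xy^2 + 3y^3 = C.


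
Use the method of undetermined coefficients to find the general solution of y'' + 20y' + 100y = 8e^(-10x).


Characteristic polynomial (r + 10)² = 0; repeated root r = -10.
y_h = (C₁ + C₂x)e^(-10x). Forcing matches the repeated root (resonance), so try y_p = Ax² e^(-10x).
Substitute and solve for A: 2A = 8, so A = 4.
General solution: y = (C₁ + C₂x + 4x²)e^(-10x).


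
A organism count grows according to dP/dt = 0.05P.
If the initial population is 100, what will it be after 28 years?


The ODE dP/dt = 0.05P has solution P(t) = P(0)e^(0.05t).
Substitute P(0) = 100 and t = 28: P(28) = 100 e^(1.40) ≈ 406.


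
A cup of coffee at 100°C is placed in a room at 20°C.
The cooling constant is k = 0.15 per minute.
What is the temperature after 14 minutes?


Newton's law: dT/dt = -k(T - T_a) has solution T(t) = T_a + (T₀ - T_a)e^(-kt).
Plug in T_a = 20, T₀ = 100, k = 0.15, t = 14: T(14) = 20 + (80)e^(-2.10) ≈ 29.8°C.


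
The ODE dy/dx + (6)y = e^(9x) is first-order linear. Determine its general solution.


P(x) = 6 ⇒ μ = e^(6x).
(μ y)' = e^(15x) ⇒ μ y = e^(15x)/15 + C.
Divide by μ: y = (1/15)e^(9x) + Ce^(-6x).


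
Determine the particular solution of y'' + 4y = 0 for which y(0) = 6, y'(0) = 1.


Characteristic roots of r² + 4 = 0 are ±2i, so y = C₁cos(2x) + C₂sin(2x).
Apply y(0) = 6: C₁ = 6. Differentiate and apply y'(0) = 1: 2·C₂ = 1, so C₂ = 1/2.
Particular solution: y = 6cos(2x) + (1/2)sin(2x).


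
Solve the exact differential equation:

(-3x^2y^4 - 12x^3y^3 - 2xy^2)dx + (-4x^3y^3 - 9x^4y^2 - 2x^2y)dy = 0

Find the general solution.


Check exactness: ∂M/∂y = -12x^2y^3 - 36x^3y^2 - 4xy and ∂N/∂x = -12x^2y^3 - 36x^3y^2 - 4xy; equal, so the equation is exact.
Integrate M with respect to x (treating y as constant): ∫M dx = -x^3y^4 - 3x^4y^3 - x^2y^2 + h(y).
Differentiate w.r.t. y and set equal to N: all terms match, so h'(y) = 0 and h is a constant absorbed into C.
General solution: -x^3y^4 - 3x^4y^3 - x^2y^2 = C.


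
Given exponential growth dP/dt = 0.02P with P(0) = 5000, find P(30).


The ODE dP/dt = 0.02P has solution P(t) = P(0)e^(0.02t).
Substitute P(0) = 5000 and t = 30: P(30) = 5000 e^(0.60) ≈ 9111.


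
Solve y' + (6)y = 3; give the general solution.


P(x) = 6, Q(x) = 3; integrating factor μ = e^(6x).
(μ y)' = 3e^(6x) ⇒ μ y = (1/2)e^(6x) + C.
Divide by μ: y = 1/2 + Ce^(-6x).


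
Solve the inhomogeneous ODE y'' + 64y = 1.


Homogeneous part: r² + 64 = 0 ⇒ r = ±8i, so y_h = C₁cos(8x) + C₂sin(8x).
Try constant y_p = A; plug in: 64A = 1 ⇒ A = 1/64.
General solution: y = C₁cos(8x) + C₂sin(8x) + 1/64.


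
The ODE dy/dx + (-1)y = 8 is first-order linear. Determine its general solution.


P(x) = -1 ⇒ μ = e^(-x).
(μ y)' = 8e^(-x) ⇒ μ y = -8e^(-x) + C.
Divide by μ: y = -8 + Ce^(x).


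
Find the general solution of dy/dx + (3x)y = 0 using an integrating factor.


P(x) = 3x ⇒ μ = e^((3/2)x²).
Q(x) = 0 so μ y is constant: y = Ce^(-(3/2)x²).


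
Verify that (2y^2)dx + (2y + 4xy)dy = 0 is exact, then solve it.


Check exactness: ∂M/∂y = 4y and ∂N/∂x = 4y; equal, so the equation is exact.
Integrate M with respect to x (treating y as constant): ∫M dx = 2xy^2 + h(y).
Differentiate w.r.t. y and set equal to N: the x-dependent terms already match, leaving h'(y) = 2y. Integrate: h(y) = y^2.
So F(x,y) = y^2 + 2xy^2.
General solution: y^2 + 2xy^2 = C.


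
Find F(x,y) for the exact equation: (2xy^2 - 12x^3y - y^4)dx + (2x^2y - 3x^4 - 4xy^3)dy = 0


Check exactness: ∂M/∂y = 4xy - 12x^3 - 4y^3 and ∂N/∂x = 4xy - 12x^3 - 4y^3; equal, so the equation is exact.
Integrate M with respect to x (treating y as constant): ∫M dx = x^2y^2 - 3x^4y - xy^4 + h(y).
Differentiate w.r.t. y and set equal to N: all terms match, so h'(y) = 0 and h is a constant absorbed into C.
General solution: x^2y^2 - 3x^4y - xy^4 = C.


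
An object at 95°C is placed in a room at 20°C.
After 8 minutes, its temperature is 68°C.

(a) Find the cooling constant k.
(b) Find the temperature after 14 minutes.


Newton's law: T(t) = T_a + (T₀ - T_a)e^(-kt).
(a) Use T(8) = 68: (68 - 20)/(95 - 20) = e^(-k·8), so k = -ln(0.640)/8 ≈ 0.0558.
(b) Apply k to t = 14: T(14) = 20 + (75)e^(-0.781) ≈ 54.3°C.


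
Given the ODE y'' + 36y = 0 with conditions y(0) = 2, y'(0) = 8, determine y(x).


Characteristic roots of r² + 36 = 0 are ±6i, so y = C₁cos(6x) + C₂sin(6x).
Apply y(0) = 2: C₁ = 2. Differentiate and apply y'(0) = 8: 6·C₂ = 8, so C₂ = 4/3.
Particular solution: y = 2cos(6x) + (4/3)sin(6x).


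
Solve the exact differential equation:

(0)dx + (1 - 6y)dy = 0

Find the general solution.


Check exactness: ∂M/∂y = 0 and ∂N/∂x = 0; equal, so the equation is exact.
Integrate M with respect to x (treating y as constant): ∫M dx = 0 + h(y).
Differentiate w.r.t. y and set equal to N: the x-dependent terms already match, leaving h'(y) = 1 - 6y. Integrate: h(y) = y - 3y^2.
So F(x,y) = y - 3y^2.
General solution: y - 3y^2 = C.


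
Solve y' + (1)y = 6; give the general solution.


P(x) = 1, Q(x) = 6; integrating factor μ = e^(x).
(μ y)' = 6e^(x) ⇒ μ y = 6e^(x) + C.
Divide by μ: y = 6 + Ce^(-x).


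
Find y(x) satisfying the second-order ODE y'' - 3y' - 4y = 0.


Characteristic equation: r² - 3r - 4 = 0.
Factor: (r + 1)(r - 4) = 0 ⇒ r = -1, 4 (distinct real).
General solution: y = C₁e^(-x) + C₂e^(4x).


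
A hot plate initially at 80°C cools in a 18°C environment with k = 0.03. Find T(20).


Newton's law: dT/dt = -k(T - T_a) has solution T(t) = T_a + (T₀ - T_a)e^(-kt).
Plug in T_a = 18, T₀ = 80, k = 0.03, t = 20: T(20) = 18 + (62)e^(-0.60) ≈ 52.0°C.


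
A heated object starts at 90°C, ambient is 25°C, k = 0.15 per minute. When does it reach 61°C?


From T(t) = T_a + (T₀ - T_a)e^(-kt), set T(t) = 61:
(61 - 25) / (90 - 25) = e^(-0.15t), so t = -ln(0.554)/0.15 ≈ 3.9 minutes.


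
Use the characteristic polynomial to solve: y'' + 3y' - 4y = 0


Characteristic equation: r² + 3r - 4 = 0.
Factor: (r + 4)(r - 1) = 0 ⇒ r = -4, 1 (distinct real).
General solution: y = C₁e^(-4x) + C₂e^(x).


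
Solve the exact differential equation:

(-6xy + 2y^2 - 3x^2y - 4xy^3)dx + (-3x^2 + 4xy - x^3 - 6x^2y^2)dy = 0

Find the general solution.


Check exactness: ∂M/∂y = -6x + 4y - 3x^2 - 12xy^2 and ∂N/∂x = -6x + 4y - 3x^2 - 12xy^2; equal, so the equation is exact.
Integrate M with respect to x (treating y as constant): ∫M dx = -3x^2y + 2xy^2 - x^3y - 2x^2y^3 + h(y).
Differentiate w.r.t. y and set equal to N: all terms match, so h'(y) = 0 and h is a constant absorbed into C.
General solution: -3x^2y + 2xy^2 - x^3y - 2x^2y^3 = C.


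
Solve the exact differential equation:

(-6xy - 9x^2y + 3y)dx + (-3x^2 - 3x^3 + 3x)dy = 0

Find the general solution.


Check exactness: ∂M/∂y = -6x - 9x^2 + 3 and ∂N/∂x = -6x - 9x^2 + 3; equal, so the equation is exact.
Integrate M with respect to x (treating y as constant): ∫M dx = -3x^2y - 3x^3y + 3xy + h(y).
Differentiate w.r.t. y and set equal to N: all terms match, so h'(y) = 0 and h is a constant absorbed into C.
General solution: -3x^2y - 3x^3y + 3xy = C.


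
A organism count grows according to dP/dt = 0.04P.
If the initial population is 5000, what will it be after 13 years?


The ODE dP/dt = 0.04P has solution P(t) = P(0)e^(0.04t).
Substitute P(0) = 5000 and t = 13: P(13) = 5000 e^(0.52) ≈ 8410.


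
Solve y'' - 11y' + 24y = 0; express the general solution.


Characteristic equation: r² - 11r + 24 = 0.
Factor: (r - 8)(r - 3) = 0 ⇒ r = 8, 3 (distinct real).
General solution: y = C₁e^(8x) + C₂e^(3x).


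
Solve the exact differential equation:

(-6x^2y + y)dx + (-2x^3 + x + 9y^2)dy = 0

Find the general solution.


Check exactness: ∂M/∂y = -6x^2 + 1 and ∂N/∂x = -6x^2 + 1; equal, so the equation is exact.
Integrate M with respect to x (treating y as constant): ∫M dx = -2x^3y + xy + h(y).
Differentiate w.r.t. y and set equal to N: the x-dependent terms already match, leaving h'(y) = 9y^2. Integrate: h(y) = 3y^3.
So F(x,y) = -2x^3y + xy + 3y^3.
General solution: -2x^3y + xy + 3y^3 = C.


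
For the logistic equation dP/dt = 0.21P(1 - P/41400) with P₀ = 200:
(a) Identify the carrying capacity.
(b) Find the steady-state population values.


Logistic ODE dP/dt = 0.21P(1 - P/41400) has equilibria where dP/dt = 0, i.e. P = 0 or P = 41400.
The coefficient (1 - P/K) = 0 when P = K, identifying K = 41400 as the carrying capacity.
(a) K = 41400; (b) equilibria P = 0 and P = 41400.


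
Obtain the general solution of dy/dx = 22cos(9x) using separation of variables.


g(y) = 1, so integrate directly: y = ∫ 22cos(9x) dx = (22/9)sin(9x) + C.


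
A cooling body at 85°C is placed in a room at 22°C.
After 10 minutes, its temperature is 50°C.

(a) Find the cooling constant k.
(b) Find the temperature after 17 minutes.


Newton's law: T(t) = T_a + (T₀ - T_a)e^(-kt).
(a) Use T(10) = 50: (50 - 22)/(85 - 22) = e^(-k·10), so k = -ln(0.444)/10 ≈ 0.0811.
(b) Apply k to t = 17: T(17) = 22 + (63)e^(-1.379) ≈ 37.9°C.


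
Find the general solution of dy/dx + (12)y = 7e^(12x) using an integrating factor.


P(x) = 12 ⇒ μ = e^(12x).
(μ y)' = 7e^(24x) ⇒ μ y = (7/24)e^(24x) + C.
Divide by μ: y = (7/24)e^(12x) + Ce^(-12x).


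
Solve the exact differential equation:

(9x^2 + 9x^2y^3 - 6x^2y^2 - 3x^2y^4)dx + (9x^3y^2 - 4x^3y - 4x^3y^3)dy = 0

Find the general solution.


Check exactness: ∂M/∂y = 27x^2y^2 - 12x^2y - 12x^2y^3 and ∂N/∂x = 27x^2y^2 - 12x^2y - 12x^2y^3; equal, so the equation is exact.
Integrate M with respect to x (treating y as constant): ∫M dx = 3x^3 + 3x^3y^3 - 2x^3y^2 - x^3y^4 + h(y).
Differentiate w.r.t. y and set equal to N: all terms match, so h'(y) = 0 and h is a constant absorbed into C.
General solution: 3x^3 + 3x^3y^3 - 2x^3y^2 - x^3y^4 = C.


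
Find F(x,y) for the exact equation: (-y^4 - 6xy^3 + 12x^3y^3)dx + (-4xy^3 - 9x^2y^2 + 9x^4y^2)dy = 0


Check exactness: ∂M/∂y = -4y^3 - 18xy^2 + 36x^3y^2 and ∂N/∂x = -4y^3 - 18xy^2 + 36x^3y^2; equal, so the equation is exact.
Integrate M with respect to x (treating y as constant): ∫M dx = -xy^4 - 3x^2y^3 + 3x^4y^3 + h(y).
Differentiate w.r.t. y and set equal to N: all terms match, so h'(y) = 0 and h is a constant absorbed into C.
General solution: -xy^4 - 3x^2y^3 + 3x^4y^3 = C.


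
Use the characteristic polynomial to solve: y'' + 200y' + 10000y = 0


Characteristic equation: r² + 200r + 10000 = 0, i.e. (r + 100)² = 0.
Repeated root r = -100; include an x factor for the second linearly independent solution.
General solution: y = (C₁ + C₂x)e^(-100x).


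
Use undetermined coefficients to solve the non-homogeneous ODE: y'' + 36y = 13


Homogeneous part: r² + 36 = 0 ⇒ r = ±6i, so y_h = C₁cos(6x) + C₂sin(6x).
Try constant y_p = A; plug in: 36A = 13 ⇒ A = 13/36.
General solution: y = C₁cos(6x) + C₂sin(6x) + 13/36.


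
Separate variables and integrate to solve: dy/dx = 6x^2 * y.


Separate variables: dy/y = 6x^2 dx.
Integrate: ln|y| = 2x^3 + C₀.
Exponentiate: y = Ce^(2x^3).


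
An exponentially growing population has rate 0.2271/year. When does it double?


Exponential growth: P(t) = P₀ e^(0.2271t). Set P(t)/P₀ = 2: e^(0.2271t) = 2.
Solve: t = ln(2)/0.2271 ≈ 3.05 years.


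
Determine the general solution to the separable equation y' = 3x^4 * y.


Separate variables: dy/y = 3x^4 dx.
Integrate: ln|y| = (3/5)x^5 + C₀.
Exponentiate: y = Ce^((3/5)x^5).


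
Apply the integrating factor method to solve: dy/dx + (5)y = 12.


P(x) = 5, Q(x) = 12; integrating factor μ = e^(5x).
(μ y)' = 12e^(5x) ⇒ μ y = (12/5)e^(5x) + C.
Divide by μ: y = 12/5 + Ce^(-5x).


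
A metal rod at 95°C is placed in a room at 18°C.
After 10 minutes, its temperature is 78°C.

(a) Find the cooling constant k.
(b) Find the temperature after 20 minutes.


Newton's law: T(t) = T_a + (T₀ - T_a)e^(-kt).
(a) Use T(10) = 78: (78 - 18)/(95 - 18) = e^(-k·10), so k = -ln(0.779)/10 ≈ 0.0249.
(b) Apply k to t = 20: T(20) = 18 + (77)e^(-0.499) ≈ 64.8°C.


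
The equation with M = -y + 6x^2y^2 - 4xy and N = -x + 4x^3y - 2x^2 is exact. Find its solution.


Check exactness: ∂M/∂y = -1 + 12x^2y - 4x and ∂N/∂x = -1 + 12x^2y - 4x; equal, so the equation is exact.
Integrate M with respect to x (treating y as constant): ∫M dx = -xy + 2x^3y^2 - 2x^2y + h(y).
Differentiate w.r.t. y and set equal to N: all terms match, so h'(y) = 0 and h is a constant absorbed into C.
General solution: -xy + 2x^3y^2 - 2x^2y = C.


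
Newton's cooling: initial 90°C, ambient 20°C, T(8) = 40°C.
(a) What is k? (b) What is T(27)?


Newton's law: T(t) = T_a + (T₀ - T_a)e^(-kt).
(a) Use T(8) = 40: (40 - 20)/(90 - 20) = e^(-k·8), so k = -ln(0.286)/8 ≈ 0.1566.
(b) Apply k to t = 27: T(27) = 20 + (70)e^(-4.228) ≈ 21.0°C.


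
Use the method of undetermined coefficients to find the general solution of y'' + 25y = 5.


Homogeneous part: r² + 25 = 0 ⇒ r = ±5i, so y_h = C₁cos(5x) + C₂sin(5x).
Try constant y_p = A; plug in: 25A = 5 ⇒ A = 1/5.
General solution: y = C₁cos(5x) + C₂sin(5x) + 1/5.


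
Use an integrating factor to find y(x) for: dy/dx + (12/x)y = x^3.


P(x) = 12/x ⇒ μ = x^12.
(x^12 y)' = x^15 ⇒ x^12 y = x^16/(16) + C.
Solve for y: y = (1/16)x^4 + C/x^12.


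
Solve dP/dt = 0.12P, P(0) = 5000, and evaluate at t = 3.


The ODE dP/dt = 0.12P has solution P(t) = P(0)e^(0.12t).
Substitute P(0) = 5000 and t = 3: P(3) = 5000 e^(0.36) ≈ 7167.


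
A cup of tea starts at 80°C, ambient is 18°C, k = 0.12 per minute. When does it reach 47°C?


From T(t) = T_a + (T₀ - T_a)e^(-kt), set T(t) = 47:
(47 - 18) / (80 - 18) = e^(-0.12t), so t = -ln(0.468)/0.12 ≈ 6.3 minutes.


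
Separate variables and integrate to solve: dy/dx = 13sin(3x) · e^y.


Separate: e^(-y) dy = 13sin(3x) dx.
Integrate: -e^(-y) = -(13/3)cos(3x) + C₀.
Rearrange: e^(-y) = (13/3)cos(3x) + C.


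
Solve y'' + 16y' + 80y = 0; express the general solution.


Characteristic equation: r² + 16r + 80 = 0.
Discriminant is negative; roots r = -8 ± 4i (complex conjugate pair).
General solution uses e^(α x)(C₁ cos(β x) + C₂ sin(β x)): y = e^(-8x)(C₁cos(4x) + C₂sin(4x)).


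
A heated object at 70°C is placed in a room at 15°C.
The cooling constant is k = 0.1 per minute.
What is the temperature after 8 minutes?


Newton's law: dT/dt = -k(T - T_a) has solution T(t) = T_a + (T₀ - T_a)e^(-kt).
Plug in T_a = 15, T₀ = 70, k = 0.1, t = 8: T(8) = 15 + (55)e^(-0.80) ≈ 39.7°C.


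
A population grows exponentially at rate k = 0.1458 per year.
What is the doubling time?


Exponential growth: P(t) = P₀ e^(0.1458t). Set P(t)/P₀ = 2: e^(0.1458t) = 2.
Solve: t = ln(2)/0.1458 ≈ 4.75 years.


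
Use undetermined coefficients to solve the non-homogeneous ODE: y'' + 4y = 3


Homogeneous part: r² + 4 = 0 ⇒ r = ±2i, so y_h = C₁cos(2x) + C₂sin(2x).
Try constant y_p = A; plug in: 4A = 3 ⇒ A = 3/4.
General solution: y = C₁cos(2x) + C₂sin(2x) + 3/4.


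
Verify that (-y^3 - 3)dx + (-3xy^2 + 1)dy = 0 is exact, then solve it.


Check exactness: ∂M/∂y = -3y^2 and ∂N/∂x = -3y^2; equal, so the equation is exact.
Integrate M with respect to x (treating y as constant): ∫M dx = -xy^3 - 3x + h(y).
Differentiate w.r.t. y and set equal to N: the x-dependent terms already match, leaving h'(y) = 1. Integrate: h(y) = y.
So F(x,y) = -xy^3 - 3x + y.
General solution: -xy^3 - 3x + y = C.


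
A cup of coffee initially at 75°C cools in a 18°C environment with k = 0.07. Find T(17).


Newton's law: dT/dt = -k(T - T_a) has solution T(t) = T_a + (T₀ - T_a)e^(-kt).
Plug in T_a = 18, T₀ = 75, k = 0.07, t = 17: T(17) = 18 + (57)e^(-1.19) ≈ 35.3°C.


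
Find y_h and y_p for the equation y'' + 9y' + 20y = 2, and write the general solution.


Characteristic roots of r² + 9r + 20 = 0 are -5, -4.
y_h = C₁e^(-5x) + C₂e^(-4x).
Constant forcing; try y_p = A. Then 20A = 2 ⇒ A = 1/10.
General solution: y = C₁e^(-5x) + C₂e^(-4x) + 1/10.


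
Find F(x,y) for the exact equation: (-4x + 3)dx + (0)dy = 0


Check exactness: ∂M/∂y = 0 and ∂N/∂x = 0; equal, so the equation is exact.
Integrate M with respect to x (treating y as constant): ∫M dx = -2x^2 + 3x + h(y).
Differentiate w.r.t. y and set equal to N: all terms match, so h'(y) = 0 and h is a constant absorbed into C.
General solution: -2x^2 + 3x = C.


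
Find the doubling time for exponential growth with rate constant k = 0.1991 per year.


Exponential growth: P(t) = P₀ e^(0.1991t). Set P(t)/P₀ = 2: e^(0.1991t) = 2.
Solve: t = ln(2)/0.1991 ≈ 3.48 years.


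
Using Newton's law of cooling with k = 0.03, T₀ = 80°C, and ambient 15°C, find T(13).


Newton's law: dT/dt = -k(T - T_a) has solution T(t) = T_a + (T₀ - T_a)e^(-kt).
Plug in T_a = 15, T₀ = 80, k = 0.03, t = 13: T(13) = 15 + (65)e^(-0.39) ≈ 59.0°C.


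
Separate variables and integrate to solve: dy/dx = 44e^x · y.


Separate variables: dy/y = 44e^x dx.
Integrate: ln|y| = 44e^x + C₀.
Exponentiate: y = Ce^(44e^x).


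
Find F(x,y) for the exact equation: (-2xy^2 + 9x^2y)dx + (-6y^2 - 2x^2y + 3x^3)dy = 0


Check exactness: ∂M/∂y = -4xy + 9x^2 and ∂N/∂x = -4xy + 9x^2; equal, so the equation is exact.
Integrate M with respect to x (treating y as constant): ∫M dx = -x^2y^2 + 3x^3y + h(y).
Differentiate w.r.t. y and set equal to N: the x-dependent terms already match, leaving h'(y) = -6y^2. Integrate: h(y) = -2y^3.
So F(x,y) = -2y^3 - x^2y^2 + 3x^3y.
General solution: -2y^3 - x^2y^2 + 3x^3y = C.


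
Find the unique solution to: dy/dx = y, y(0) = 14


General solution of y' = y is y = Ce^(x).
Apply y(0) = 14: C = 14.
Particular solution: y = 14e^(x).


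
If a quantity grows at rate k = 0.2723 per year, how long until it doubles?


Exponential growth: P(t) = P₀ e^(0.2723t). Set P(t)/P₀ = 2: e^(0.2723t) = 2.
Solve: t = ln(2)/0.2723 ≈ 2.55 years.


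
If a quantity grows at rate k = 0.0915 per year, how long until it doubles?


Exponential growth: P(t) = P₀ e^(0.0915t). Set P(t)/P₀ = 2: e^(0.0915t) = 2.
Solve: t = ln(2)/0.0915 ≈ 7.58 years.


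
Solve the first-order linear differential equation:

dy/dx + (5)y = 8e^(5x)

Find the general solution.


P(x) = 5 ⇒ μ = e^(5x).
(μ y)' = 8e^(10x) ⇒ μ y = (8/10)e^(10x) + C.
Divide by μ: y = (4/5)e^(5x) + Ce^(-5x).


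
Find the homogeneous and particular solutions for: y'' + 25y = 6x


Homogeneous: r² + 25 = 0 ⇒ r = ±5i, y_h = C₁cos(5x) + C₂sin(5x).
Polynomial forcing; try y_p = Ax + B. Then y_p'' + 25 y_p = 25(Ax + B) = 6x, so B = 0 and A = 6/25.
General solution: y = C₁cos(5x) + C₂sin(5x) + (6/25)x.


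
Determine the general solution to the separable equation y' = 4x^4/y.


Separate variables: y dy = 4x^4 dx.
Integrate both sides: y²/2 = (4/5)x^5 + C₀.
Multiply by 2: y² = (8/5)x^5 + C.


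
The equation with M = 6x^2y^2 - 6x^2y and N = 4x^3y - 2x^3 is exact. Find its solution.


Check exactness: ∂M/∂y = 12x^2y - 6x^2 and ∂N/∂x = 12x^2y - 6x^2; equal, so the equation is exact.
Integrate M with respect to x (treating y as constant): ∫M dx = 2x^3y^2 - 2x^3y + h(y).
Differentiate w.r.t. y and set equal to N: all terms match, so h'(y) = 0 and h is a constant absorbed into C.
General solution: 2x^3y^2 - 2x^3y = C.


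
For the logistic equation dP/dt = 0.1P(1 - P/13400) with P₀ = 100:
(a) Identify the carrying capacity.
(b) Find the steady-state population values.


Logistic ODE dP/dt = 0.1P(1 - P/13400) has equilibria where dP/dt = 0, i.e. P = 0 or P = 13400.
The coefficient (1 - P/K) = 0 when P = K, identifying K = 13400 as the carrying capacity.
(a) K = 13400; (b) equilibria P = 0 and P = 13400.


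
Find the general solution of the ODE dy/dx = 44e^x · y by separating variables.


Separate variables: dy/y = 44e^x dx.
Integrate: ln|y| = 44e^x + C₀.
Exponentiate: y = Ce^(44e^x).


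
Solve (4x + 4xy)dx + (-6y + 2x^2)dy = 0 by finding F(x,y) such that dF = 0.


Check exactness: ∂M/∂y = 4x and ∂N/∂x = 4x; equal, so the equation is exact.
Integrate M with respect to x (treating y as constant): ∫M dx = 2x^2 + 2x^2y + h(y).
Differentiate w.r.t. y and set equal to N: the x-dependent terms already match, leaving h'(y) = -6y. Integrate: h(y) = -3y^2.
So F(x,y) = 2x^2 - 3y^2 + 2x^2y.
General solution: 2x^2 - 3y^2 + 2x^2y = C.


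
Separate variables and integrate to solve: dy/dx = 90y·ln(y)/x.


Separate: dy/[y ln(y)] = 90 dx/x.
Substitute u = ln(y): du/u = 90 dx/x.
Integrate: ln|ln(y)| = 90ln|x| + C₀, hence ln(y) = C·x^90.


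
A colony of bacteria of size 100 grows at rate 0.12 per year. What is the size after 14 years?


The ODE dP/dt = 0.12P has solution P(t) = P(0)e^(0.12t).
Substitute P(0) = 100 and t = 14: P(14) = 100 e^(1.68) ≈ 537.


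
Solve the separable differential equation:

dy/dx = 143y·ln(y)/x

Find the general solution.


Separate: dy/[y ln(y)] = 143 dx/x.
Substitute u = ln(y): du/u = 143 dx/x.
Integrate: ln|ln(y)| = 143ln|x| + C₀, hence ln(y) = C·x^143.


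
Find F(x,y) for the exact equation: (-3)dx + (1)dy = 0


Check exactness: ∂M/∂y = 0 and ∂N/∂x = 0; equal, so the equation is exact.
Integrate M with respect to x (treating y as constant): ∫M dx = -3x + h(y).
Differentiate w.r.t. y and set equal to N: the x-dependent terms already match, leaving h'(y) = 1. Integrate: h(y) = y.
So F(x,y) = -3x + y.
General solution: -3x + y = C.


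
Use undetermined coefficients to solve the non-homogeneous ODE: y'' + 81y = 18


Homogeneous part: r² + 81 = 0 ⇒ r = ±9i, so y_h = C₁cos(9x) + C₂sin(9x).
Try constant y_p = A; plug in: 81A = 18 ⇒ A = 2/9.
General solution: y = C₁cos(9x) + C₂sin(9x) + 2/9.


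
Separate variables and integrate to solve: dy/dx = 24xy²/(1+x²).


Separate: dy/y² = 24x/(1+x²) dx.
Integrate LHS: ∫ dy/y² = -1/y.
Integrate RHS via u = 1+x²: 12ln(1+x²) + C.
Result: -1/y = 12ln(1+x²) + C.


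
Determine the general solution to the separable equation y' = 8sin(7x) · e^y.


Separate: e^(-y) dy = 8sin(7x) dx.
Integrate: -e^(-y) = -(8/7)cos(7x) + C₀.
Rearrange: e^(-y) = (8/7)cos(7x) + C.


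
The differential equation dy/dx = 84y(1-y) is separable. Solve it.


Separate: dy/[y(1-y)] = 84 dx.
Partial fractions: 1/[y(1-y)] = 1/y + 1/(1-y).
Integrate: ln|y/(1-y)| = 84x + C₀.
Solve for y: y = 1/(1 + Ce^(-84x)).


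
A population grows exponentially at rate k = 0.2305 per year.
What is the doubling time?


Exponential growth: P(t) = P₀ e^(0.2305t). Set P(t)/P₀ = 2: e^(0.2305t) = 2.
Solve: t = ln(2)/0.2305 ≈ 3.01 years.


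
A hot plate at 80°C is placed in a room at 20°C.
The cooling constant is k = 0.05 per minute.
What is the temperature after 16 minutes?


Newton's law: dT/dt = -k(T - T_a) has solution T(t) = T_a + (T₀ - T_a)e^(-kt).
Plug in T_a = 20, T₀ = 80, k = 0.05, t = 16: T(16) = 20 + (60)e^(-0.80) ≈ 47.0°C.


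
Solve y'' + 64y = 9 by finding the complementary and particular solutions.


Homogeneous part: r² + 64 = 0 ⇒ r = ±8i, so y_h = C₁cos(8x) + C₂sin(8x).
Try constant y_p = A; plug in: 64A = 9 ⇒ A = 9/64.
General solution: y = C₁cos(8x) + C₂sin(8x) + 9/64.


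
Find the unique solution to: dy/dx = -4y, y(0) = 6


General solution of y' = -4y is y = Ce^(-4x).
Apply y(0) = 6: C = 6.
Particular solution: y = 6e^(-4x).


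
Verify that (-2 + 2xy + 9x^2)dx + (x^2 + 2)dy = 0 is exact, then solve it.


Check exactness: ∂M/∂y = 2x and ∂N/∂x = 2x; equal, so the equation is exact.
Integrate M with respect to x (treating y as constant): ∫M dx = -2x + x^2y + 3x^3 + h(y).
Differentiate w.r.t. y and set equal to N: the x-dependent terms already match, leaving h'(y) = 2. Integrate: h(y) = 2y.
So F(x,y) = -2x + x^2y + 3x^3 + 2y.
General solution: -2x + x^2y + 3x^3 + 2y = C.


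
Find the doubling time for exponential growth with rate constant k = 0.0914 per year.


Exponential growth: P(t) = P₀ e^(0.0914t). Set P(t)/P₀ = 2: e^(0.0914t) = 2.
Solve: t = ln(2)/0.0914 ≈ 7.58 years.


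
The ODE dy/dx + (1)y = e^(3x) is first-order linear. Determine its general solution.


P(x) = 1 ⇒ μ = e^(x).
(μ y)' = e^(4x) ⇒ μ y = e^(4x)/4 + C.
Divide by μ: y = (1/4)e^(3x) + Ce^(-x).


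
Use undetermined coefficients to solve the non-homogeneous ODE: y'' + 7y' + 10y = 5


Characteristic roots of r² + 7r + 10 = 0 are -5, -2.
y_h = C₁e^(-5x) + C₂e^(-2x).
Constant forcing; try y_p = A. Then 10A = 5 ⇒ A = 1/2.
General solution: y = C₁e^(-5x) + C₂e^(-2x) + 1/2.


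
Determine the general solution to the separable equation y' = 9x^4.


Integrate both sides with respect to x: y = ∫ 9x^4 dx = (9/5)x^5 + C.


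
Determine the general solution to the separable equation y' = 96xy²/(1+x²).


Separate: dy/y² = 96x/(1+x²) dx.
Integrate LHS: ∫ dy/y² = -1/y.
Integrate RHS via u = 1+x²: 48ln(1+x²) + C.
Result: -1/y = 48ln(1+x²) + C.


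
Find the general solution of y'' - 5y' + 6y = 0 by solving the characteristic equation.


Characteristic equation: r² - 5r + 6 = 0.
Factor: (r - 3)(r - 2) = 0 ⇒ r = 3, 2 (distinct real).
General solution: y = C₁e^(3x) + C₂e^(2x).


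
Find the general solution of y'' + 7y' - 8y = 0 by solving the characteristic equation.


Characteristic equation: r² + 7r - 8 = 0.
Factor: (r - 1)(r + 8) = 0 ⇒ r = 1, -8 (distinct real).
General solution: y = C₁e^(x) + C₂e^(-8x).


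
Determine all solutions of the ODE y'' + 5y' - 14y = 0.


Characteristic equation: r² + 5r - 14 = 0.
Factor: (r + 7)(r - 2) = 0 ⇒ r = -7, 2 (distinct real).
General solution: y = C₁e^(-7x) + C₂e^(2x).


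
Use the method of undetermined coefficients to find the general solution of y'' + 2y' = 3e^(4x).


Characteristic roots of r² + 2r = 0 are 0, -2.
y_h = C₁ + C₂e^(-2x).
Forcing exponent 4 is not a characteristic root; try y_p = Ae^(4x).
Substitute: A·(16 + (2)·4 + (0)) = A·24 = 3, so A = 1/8.
General solution: y = C₁ + C₂e^(-2x) + (1/8)e^(4x).


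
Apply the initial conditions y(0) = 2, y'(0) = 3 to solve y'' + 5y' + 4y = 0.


Characteristic roots of r² + 5r + 4 = 0 are -4, -1.
General solution y = c₁ e^(-4x) + c₂ e^(-x).
Apply y(0) = 2: c₁ + c₂ = 2. Apply y'(0) = 3: -4 c₁ - 1 c₂ = 3.
Solve: c₁ = -5/3, c₂ = 11/3.
Particular solution: y = -(5/3)e^(-4x) + (11/3)e^(-x).


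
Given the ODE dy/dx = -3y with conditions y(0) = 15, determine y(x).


General solution of y' = -3y is y = Ce^(-3x).
Apply y(0) = 15: C = 15.
Particular solution: y = 15e^(-3x).


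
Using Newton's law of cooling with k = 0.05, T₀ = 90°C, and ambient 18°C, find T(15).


Newton's law: dT/dt = -k(T - T_a) has solution T(t) = T_a + (T₀ - T_a)e^(-kt).
Plug in T_a = 18, T₀ = 90, k = 0.05, t = 15: T(15) = 18 + (72)e^(-0.75) ≈ 52.0°C.


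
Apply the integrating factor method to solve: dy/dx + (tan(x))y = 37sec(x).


P(x) = tan(x) ⇒ μ = e^(∫tan(x)dx) = sec(x).
(sec(x) y)' = 37sec²(x) ⇒ sec(x) y = 37tan(x) + C.
Multiply by cos(x): y = 37sin(x) + C·cos(x).


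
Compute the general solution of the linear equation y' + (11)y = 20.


P(x) = 11, Q(x) = 20; integrating factor μ = e^(11x).
(μ y)' = 20e^(11x) ⇒ μ y = (20/11)e^(11x) + C.
Divide by μ: y = 20/11 + Ce^(-11x).


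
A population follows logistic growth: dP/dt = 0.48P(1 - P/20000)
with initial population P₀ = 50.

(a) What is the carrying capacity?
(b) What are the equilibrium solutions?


Logistic ODE dP/dt = 0.48P(1 - P/20000) has equilibria where dP/dt = 0, i.e. P = 0 or P = 20000.
The coefficient (1 - P/K) = 0 when P = K, identifying K = 20000 as the carrying capacity.
(a) K = 20000; (b) equilibria P = 0 and P = 20000.


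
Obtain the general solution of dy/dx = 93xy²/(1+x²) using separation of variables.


Separate: dy/y² = 93x/(1+x²) dx.
Integrate LHS: ∫ dy/y² = -1/y.
Integrate RHS via u = 1+x²: (93/2)ln(1+x²) + C.
Result: -1/y = (93/2)ln(1+x²) + C.


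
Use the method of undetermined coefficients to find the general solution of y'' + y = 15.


Homogeneous part: r² + 1 = 0 ⇒ r = ±1i, so y_h = C₁cos(x) + C₂sin(x).
Try constant y_p = A; plug in: 1A = 15 ⇒ A = 15.
General solution: y = C₁cos(x) + C₂sin(x) + 15.


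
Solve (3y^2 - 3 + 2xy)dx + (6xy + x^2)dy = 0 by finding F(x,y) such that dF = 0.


Check exactness: ∂M/∂y = 6y + 2x and ∂N/∂x = 6y + 2x; equal, so the equation is exact.
Integrate M with respect to x (treating y as constant): ∫M dx = 3xy^2 - 3x + x^2y + h(y).
Differentiate w.r.t. y and set equal to N: all terms match, so h'(y) = 0 and h is a constant absorbed into C.
General solution: 3xy^2 - 3x + x^2y = C.


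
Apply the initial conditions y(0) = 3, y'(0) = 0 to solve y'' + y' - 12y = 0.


Characteristic roots of r² + r - 12 = 0 are -4, 3.
General solution y = c₁ e^(-4x) + c₂ e^(3x).
Apply y(0) = 3: c₁ + c₂ = 3. Apply y'(0) = 0: -4 c₁ + 3 c₂ = 0.
Solve: c₁ = 9/7, c₂ = 12/7.
Particular solution: y = (9/7)e^(-4x) + (12/7)e^(3x).


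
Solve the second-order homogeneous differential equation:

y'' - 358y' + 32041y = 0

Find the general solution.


Characteristic equation: r² - 358r + 32041 = 0, i.e. (r - 179)² = 0.
Repeated root r = 179; include an x factor for the second linearly independent solution.
General solution: y = (C₁ + C₂x)e^(179x).


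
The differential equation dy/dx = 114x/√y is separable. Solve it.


Separate: √y dy = 114x dx.
Integrate: (2/3)y^(3/2) = 57x² + C.


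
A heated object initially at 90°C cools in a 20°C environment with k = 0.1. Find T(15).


Newton's law: dT/dt = -k(T - T_a) has solution T(t) = T_a + (T₀ - T_a)e^(-kt).
Plug in T_a = 20, T₀ = 90, k = 0.1, t = 15: T(15) = 20 + (70)e^(-1.50) ≈ 35.6°C.


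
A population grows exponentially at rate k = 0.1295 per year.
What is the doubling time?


Exponential growth: P(t) = P₀ e^(0.1295t). Set P(t)/P₀ = 2: e^(0.1295t) = 2.
Solve: t = ln(2)/0.1295 ≈ 5.35 years.


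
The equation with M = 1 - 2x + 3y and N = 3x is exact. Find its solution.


Check exactness: ∂M/∂y = 3 and ∂N/∂x = 3; equal, so the equation is exact.
Integrate M with respect to x (treating y as constant): ∫M dx = x - x^2 + 3xy + h(y).
Differentiate w.r.t. y and set equal to N: all terms match, so h'(y) = 0 and h is a constant absorbed into C.
General solution: x - x^2 + 3xy = C.


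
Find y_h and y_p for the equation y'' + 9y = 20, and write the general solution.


Homogeneous part: r² + 9 = 0 ⇒ r = ±3i, so y_h = C₁cos(3x) + C₂sin(3x).
Try constant y_p = A; plug in: 9A = 20 ⇒ A = 20/9.
General solution: y = C₁cos(3x) + C₂sin(3x) + 20/9.


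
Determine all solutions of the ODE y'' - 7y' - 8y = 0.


Characteristic equation: r² - 7r - 8 = 0.
Factor: (r - 8)(r + 1) = 0 ⇒ r = 8, -1 (distinct real).
General solution: y = C₁e^(8x) + C₂e^(-x).


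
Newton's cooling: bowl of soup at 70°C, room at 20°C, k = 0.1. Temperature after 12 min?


Newton's law: dT/dt = -k(T - T_a) has solution T(t) = T_a + (T₀ - T_a)e^(-kt).
Plug in T_a = 20, T₀ = 70, k = 0.1, t = 12: T(12) = 20 + (50)e^(-1.20) ≈ 35.1°C.


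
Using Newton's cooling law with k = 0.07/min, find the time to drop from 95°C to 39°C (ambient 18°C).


From T(t) = T_a + (T₀ - T_a)e^(-kt), set T(t) = 39:
(39 - 18) / (95 - 18) = e^(-0.07t), so t = -ln(0.273)/0.07 ≈ 18.6 minutes.


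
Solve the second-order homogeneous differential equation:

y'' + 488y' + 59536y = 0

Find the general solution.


Characteristic equation: r² + 488r + 59536 = 0, i.e. (r + 244)² = 0.
Repeated root r = -244; include an x factor for the second linearly independent solution.
General solution: y = (C₁ + C₂x)e^(-244x).


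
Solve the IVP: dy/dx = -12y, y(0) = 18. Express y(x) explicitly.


General solution of y' = -12y is y = Ce^(-12x).
Apply y(0) = 18: C = 18.
Particular solution: y = 18e^(-12x).


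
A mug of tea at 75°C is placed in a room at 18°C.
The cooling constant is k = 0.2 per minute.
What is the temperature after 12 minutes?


Newton's law: dT/dt = -k(T - T_a) has solution T(t) = T_a + (T₀ - T_a)e^(-kt).
Plug in T_a = 18, T₀ = 75, k = 0.2, t = 12: T(12) = 18 + (57)e^(-2.40) ≈ 23.2°C.


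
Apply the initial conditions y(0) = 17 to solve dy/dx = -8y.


General solution of y' = -8y is y = Ce^(-8x).
Apply y(0) = 17: C = 17.
Particular solution: y = 17e^(-8x).


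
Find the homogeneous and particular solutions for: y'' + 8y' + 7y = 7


Characteristic roots of r² + 8r + 7 = 0 are -1, -7.
y_h = C₁e^(-x) + C₂e^(-7x).
Constant forcing; try y_p = A. Then 7A = 7 ⇒ A = 1.
General solution: y = C₁e^(-x) + C₂e^(-7x) + 1.


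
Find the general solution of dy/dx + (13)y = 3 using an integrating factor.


P(x) = 13, Q(x) = 3; integrating factor μ = e^(13x).
(μ y)' = 3e^(13x) ⇒ μ y = (3/13)e^(13x) + C.
Divide by μ: y = 3/13 + Ce^(-13x).


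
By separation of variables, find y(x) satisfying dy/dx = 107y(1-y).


Separate: dy/[y(1-y)] = 107 dx.
Partial fractions: 1/[y(1-y)] = 1/y + 1/(1-y).
Integrate: ln|y/(1-y)| = 107x + C₀.
Solve for y: y = 1/(1 + Ce^(-107x)).


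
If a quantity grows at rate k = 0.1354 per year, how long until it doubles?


Exponential growth: P(t) = P₀ e^(0.1354t). Set P(t)/P₀ = 2: e^(0.1354t) = 2.
Solve: t = ln(2)/0.1354 ≈ 5.12 years.


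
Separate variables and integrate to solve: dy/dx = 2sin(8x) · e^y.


Separate: e^(-y) dy = 2sin(8x) dx.
Integrate: -e^(-y) = -(1/4)cos(8x) + C₀.
Rearrange: e^(-y) = (1/4)cos(8x) + C.


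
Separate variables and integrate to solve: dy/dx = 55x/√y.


Separate: √y dy = 55x dx.
Integrate: (2/3)y^(3/2) = (55/2)x² + C.


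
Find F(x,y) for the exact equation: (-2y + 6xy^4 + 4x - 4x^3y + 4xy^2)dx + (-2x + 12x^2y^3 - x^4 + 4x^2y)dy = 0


Check exactness: ∂M/∂y = -2 + 24xy^3 - 4x^3 + 8xy and ∂N/∂x = -2 + 24xy^3 - 4x^3 + 8xy; equal, so the equation is exact.
Integrate M with respect to x (treating y as constant): ∫M dx = -2xy + 3x^2y^4 + 2x^2 - x^4y + 2x^2y^2 + h(y).
Differentiate w.r.t. y and set equal to N: all terms match, so h'(y) = 0 and h is a constant absorbed into C.
General solution: -2xy + 3x^2y^4 + 2x^2 - x^4y + 2x^2y^2 = C.


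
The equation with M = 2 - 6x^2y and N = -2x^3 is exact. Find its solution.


Check exactness: ∂M/∂y = -6x^2 and ∂N/∂x = -6x^2; equal, so the equation is exact.
Integrate M with respect to x (treating y as constant): ∫M dx = 2x - 2x^3y + h(y).
Differentiate w.r.t. y and set equal to N: all terms match, so h'(y) = 0 and h is a constant absorbed into C.
General solution: 2x - 2x^3y = C.


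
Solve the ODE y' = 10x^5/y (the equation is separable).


Separate variables: y dy = 10x^5 dx.
Integrate both sides: y²/2 = (5/3)x^6 + C₀.
Multiply by 2: y² = (10/3)x^6 + C.
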